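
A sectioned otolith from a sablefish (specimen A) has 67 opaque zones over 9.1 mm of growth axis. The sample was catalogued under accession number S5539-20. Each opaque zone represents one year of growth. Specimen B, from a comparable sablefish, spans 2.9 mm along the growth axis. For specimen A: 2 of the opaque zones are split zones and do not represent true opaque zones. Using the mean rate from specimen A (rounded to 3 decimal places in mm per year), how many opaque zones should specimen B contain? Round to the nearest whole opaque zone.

Specimen A: adjusted count: 67 − 2 = 65 opaque zones.
A: Extension rate ≈ 9.1 / 65 = 0.140 mm per year.
Specimen B: 2.9 mm / 0.140 mm per year = 20.71 years ≈ 21 opaque zones.

21 opaque zones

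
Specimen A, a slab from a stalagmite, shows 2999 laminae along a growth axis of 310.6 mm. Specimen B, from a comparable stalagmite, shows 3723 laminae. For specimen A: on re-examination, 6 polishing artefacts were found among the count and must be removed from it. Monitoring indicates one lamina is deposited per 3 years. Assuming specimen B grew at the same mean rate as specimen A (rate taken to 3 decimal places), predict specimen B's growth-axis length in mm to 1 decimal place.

390.9 mm

Specimen A: adjusted count: 2999 − 6 = 2993 laminae.
Specimen A: at 3 years per lamina, 2993 × 3 = 8979 years.
A: Mean rate = 310.6 mm / 8979 years ≈ 0.035 mm/yr.
Specimen B: at 3 years per lamina, 3723 × 3 = 11169 years. For B, 0.035 mm/year × 11169 years = 390.9 mm.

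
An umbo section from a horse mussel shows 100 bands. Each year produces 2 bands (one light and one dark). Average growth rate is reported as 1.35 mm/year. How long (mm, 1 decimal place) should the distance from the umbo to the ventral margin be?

67.5 mm

With 2 bands per year, 100 / 2 = 50 years.
Predicted length = 1.35 mm/year × 50 years = 67.5 mm.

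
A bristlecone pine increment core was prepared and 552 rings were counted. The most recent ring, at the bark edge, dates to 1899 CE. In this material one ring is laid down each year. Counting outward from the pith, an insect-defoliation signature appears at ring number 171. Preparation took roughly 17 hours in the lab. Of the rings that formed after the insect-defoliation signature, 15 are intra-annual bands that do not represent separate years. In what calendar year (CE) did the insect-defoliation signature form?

552 − 171 = 381 rings lie beyond the insect-defoliation signature toward the bark edge.
381 − 15 false = 366 true rings after the insect-defoliation signature.
The ring at the bark edge is 1899 CE, so the insect-defoliation signature dates to 1899 − 366 = 1533 CE.

1533 CE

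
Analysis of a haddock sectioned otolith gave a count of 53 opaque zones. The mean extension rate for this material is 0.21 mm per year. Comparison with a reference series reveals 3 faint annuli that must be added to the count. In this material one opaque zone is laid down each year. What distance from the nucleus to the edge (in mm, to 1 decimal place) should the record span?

After corrections the count is 53 + 3 = 56 opaque zones.
Length ≈ 0.21 × 56 = 11.8 mm.

11.8 mm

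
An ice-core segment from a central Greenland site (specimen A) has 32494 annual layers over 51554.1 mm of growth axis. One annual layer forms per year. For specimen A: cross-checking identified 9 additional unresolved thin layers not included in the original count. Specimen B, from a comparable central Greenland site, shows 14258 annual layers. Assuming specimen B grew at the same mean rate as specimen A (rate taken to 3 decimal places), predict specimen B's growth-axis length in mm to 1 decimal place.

Specimen A: after corrections the count is 32494 + 9 = 32503 annual layers.
A: 51554.1 mm over 32503 years gives 51554.1 / 32503 ≈ 1.586 mm/year.
Length of B = 1.586 × 14258 = 22613.2 mm.

22613.2 mm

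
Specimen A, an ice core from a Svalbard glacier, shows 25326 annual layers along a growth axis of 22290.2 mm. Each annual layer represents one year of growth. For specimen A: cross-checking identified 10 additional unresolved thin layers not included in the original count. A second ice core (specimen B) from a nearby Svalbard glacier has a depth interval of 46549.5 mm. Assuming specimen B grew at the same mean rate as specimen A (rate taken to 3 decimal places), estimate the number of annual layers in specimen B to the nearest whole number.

Specimen A: correcting the raw count gives 25326 + 10 = 25336 true annual layers.
A: 22290.2 mm over 25336 years gives 22290.2 / 25336 ≈ 0.880 mm/year.
B spans 46549.5 / 0.880 = 52897.16 years ≈ 52897 annual layers.

52897 annual layers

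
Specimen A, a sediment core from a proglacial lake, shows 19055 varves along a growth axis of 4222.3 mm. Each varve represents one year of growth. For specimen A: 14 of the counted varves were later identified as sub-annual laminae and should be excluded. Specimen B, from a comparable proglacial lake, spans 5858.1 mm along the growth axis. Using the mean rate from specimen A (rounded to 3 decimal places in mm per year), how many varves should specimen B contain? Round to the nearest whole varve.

26388 varves

Specimen A: adjusted count: 19055 − 14 = 19041 varves.
A: Mean rate = 4222.3 mm / 19041 years ≈ 0.222 mm/year.
For B, 5858.1 / 0.222 = 26387.84 years ≈ 26388 varves.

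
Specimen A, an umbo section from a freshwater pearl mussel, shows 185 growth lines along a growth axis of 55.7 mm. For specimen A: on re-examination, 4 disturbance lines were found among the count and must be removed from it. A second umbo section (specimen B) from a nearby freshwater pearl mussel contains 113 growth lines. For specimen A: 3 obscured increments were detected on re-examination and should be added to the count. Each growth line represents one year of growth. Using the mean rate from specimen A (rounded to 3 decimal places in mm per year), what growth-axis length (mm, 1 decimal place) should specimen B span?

34.2 mm

Specimen A: true growth line count = 185 − 4 + 3 = 184.
A: Mean rate = 55.7 mm / 184 years ≈ 0.303 mm/yr.
For B, 0.303 mm/year × 113 years = 34.2 mm.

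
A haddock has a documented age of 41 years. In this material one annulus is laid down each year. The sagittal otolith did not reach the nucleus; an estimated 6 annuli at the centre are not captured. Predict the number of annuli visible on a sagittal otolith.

At one annulus per year, 41 years correspond to 41 annuli.
Less the 6 uncaptured annuli: 41 − 6 = 35.

35 annuli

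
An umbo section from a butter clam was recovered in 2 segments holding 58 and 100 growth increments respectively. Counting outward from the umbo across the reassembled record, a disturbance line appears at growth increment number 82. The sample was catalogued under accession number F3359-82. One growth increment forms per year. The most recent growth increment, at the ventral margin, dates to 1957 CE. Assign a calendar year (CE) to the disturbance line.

1881 CE

Total growth increments = 58 + 100 = 158.
158 − 82 = 76 growth increments lie beyond the disturbance line toward the ventral margin.
1957 − 76 = 1881 CE.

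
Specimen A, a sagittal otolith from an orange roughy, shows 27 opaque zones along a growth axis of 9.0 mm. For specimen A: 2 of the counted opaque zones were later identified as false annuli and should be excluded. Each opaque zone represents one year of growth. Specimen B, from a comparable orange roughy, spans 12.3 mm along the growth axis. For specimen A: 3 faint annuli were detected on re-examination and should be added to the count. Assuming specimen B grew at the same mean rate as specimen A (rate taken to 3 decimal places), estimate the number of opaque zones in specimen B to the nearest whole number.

Specimen A: correcting the raw count gives 27 − 2 + 3 = 28 true opaque zones.
A: Mean rate = 9.0 mm / 28 years ≈ 0.321 mm/year.
B spans 12.3 / 0.321 = 38.32 years ≈ 38 opaque zones.

38 opaque zones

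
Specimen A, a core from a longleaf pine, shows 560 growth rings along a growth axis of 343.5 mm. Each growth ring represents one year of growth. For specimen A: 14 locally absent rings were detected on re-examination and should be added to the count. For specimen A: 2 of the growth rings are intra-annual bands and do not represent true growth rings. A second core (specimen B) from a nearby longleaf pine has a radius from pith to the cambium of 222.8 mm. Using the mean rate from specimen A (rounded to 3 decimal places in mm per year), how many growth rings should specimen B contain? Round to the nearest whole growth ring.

371 growth rings

Specimen A: correcting the raw count gives 560 − 2 + 14 = 572 true growth rings.
A: 343.5 mm over 572 years gives 343.5 / 572 ≈ 0.601 mm/yr.
B spans 222.8 / 0.601 = 370.72 years ≈ 371 growth rings.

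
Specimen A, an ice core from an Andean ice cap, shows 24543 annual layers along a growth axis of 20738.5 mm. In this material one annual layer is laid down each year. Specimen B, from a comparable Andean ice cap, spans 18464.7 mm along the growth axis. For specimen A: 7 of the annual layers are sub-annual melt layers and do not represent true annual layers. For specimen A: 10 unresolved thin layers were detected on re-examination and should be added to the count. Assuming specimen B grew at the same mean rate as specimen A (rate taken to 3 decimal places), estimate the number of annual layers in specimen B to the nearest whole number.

Specimen A: adjusted count: 24543 − 7 + 10 = 24546 annual layers.
A: Mean rate = 20738.5 mm / 24546 years ≈ 0.845 mm/yr.
B spans 18464.7 / 0.845 = 21851.72 years ≈ 21852 annual layers.

21852 annual layers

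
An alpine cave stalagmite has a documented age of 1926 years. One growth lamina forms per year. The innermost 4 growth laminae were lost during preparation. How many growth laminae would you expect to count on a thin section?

1922 growth laminae

Expected growth laminae over 1926 years: 1926.
1926 − 4 missed = 1922 growth laminae expected in the prepared section.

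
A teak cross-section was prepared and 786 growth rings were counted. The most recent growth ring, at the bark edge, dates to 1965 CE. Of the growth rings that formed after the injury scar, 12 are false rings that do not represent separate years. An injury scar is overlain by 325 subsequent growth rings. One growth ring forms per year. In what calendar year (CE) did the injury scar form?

1652 CE

There are 325 growth rings younger than the injury scar.
325 − 12 false = 313 true growth rings after the injury scar.
The growth ring at the bark edge is 1965 CE, so the injury scar dates to 1965 − 313 = 1652 CE.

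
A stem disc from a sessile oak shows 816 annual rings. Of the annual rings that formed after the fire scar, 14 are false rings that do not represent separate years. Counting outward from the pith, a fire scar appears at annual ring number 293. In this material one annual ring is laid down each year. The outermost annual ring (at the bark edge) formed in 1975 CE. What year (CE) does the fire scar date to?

1466 CE

Between annual ring 293 and the bark edge there are 816 − 293 = 523 annual rings.
Removing the 14 false annual rings leaves 523 − 14 = 509 true annual rings beyond the fire scar.
The annual ring at the bark edge is 1975 CE, so the fire scar dates to 1975 − 509 = 1466 CE.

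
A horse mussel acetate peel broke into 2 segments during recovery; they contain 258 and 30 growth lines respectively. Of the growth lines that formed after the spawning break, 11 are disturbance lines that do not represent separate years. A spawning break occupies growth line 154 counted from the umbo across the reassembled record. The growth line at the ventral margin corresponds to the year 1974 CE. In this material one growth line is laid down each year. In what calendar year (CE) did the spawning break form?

Total growth lines = 258 + 30 = 288.
The spawning break sits at growth line 154 from the umbo, so 288 − 154 = 134 growth lines formed after it.
134 − 11 false = 123 true growth lines after the spawning break.
The growth line at the ventral margin is 1974 CE, so the spawning break dates to 1974 − 123 = 1851 CE.

1851 CE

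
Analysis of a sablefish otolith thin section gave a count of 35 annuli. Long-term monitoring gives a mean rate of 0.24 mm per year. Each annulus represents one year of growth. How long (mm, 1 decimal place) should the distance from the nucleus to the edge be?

8.4 mm

The record spans 35 years at 0.24 mm per year.
Length ≈ 0.24 × 35 = 8.4 mm.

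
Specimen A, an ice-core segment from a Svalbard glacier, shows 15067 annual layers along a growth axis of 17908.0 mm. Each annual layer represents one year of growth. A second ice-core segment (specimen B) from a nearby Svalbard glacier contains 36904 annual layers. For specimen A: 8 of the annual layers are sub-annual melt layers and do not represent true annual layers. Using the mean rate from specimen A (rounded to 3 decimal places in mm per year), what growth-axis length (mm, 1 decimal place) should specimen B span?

Specimen A: adjusted count: 15067 − 8 = 15059 annual layers.
A: 17908.0 mm over 15059 years gives 17908.0 / 15059 ≈ 1.189 mm per year.
Length of B = 1.189 × 36904 = 43878.9 mm.

43878.9 mm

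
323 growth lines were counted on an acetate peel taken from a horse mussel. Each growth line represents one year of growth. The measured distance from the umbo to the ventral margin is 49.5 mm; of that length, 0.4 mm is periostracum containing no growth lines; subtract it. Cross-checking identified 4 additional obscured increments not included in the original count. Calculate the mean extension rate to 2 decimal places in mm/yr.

0.15 mm/yr

Correcting the raw count gives 323 + 4 = 327 true growth lines.
Removing the 0.4 mm offcut leaves 49.5 − 0.4 = 49.1 mm.
Extension rate ≈ 49.1 / 327 = 0.15 mm/yr.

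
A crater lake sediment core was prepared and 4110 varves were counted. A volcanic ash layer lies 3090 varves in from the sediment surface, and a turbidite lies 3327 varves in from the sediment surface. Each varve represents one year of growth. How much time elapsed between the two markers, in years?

3327 − 3090 = 237 varves lie between the two events.
One varve per year makes the interval 237 years.

237 yr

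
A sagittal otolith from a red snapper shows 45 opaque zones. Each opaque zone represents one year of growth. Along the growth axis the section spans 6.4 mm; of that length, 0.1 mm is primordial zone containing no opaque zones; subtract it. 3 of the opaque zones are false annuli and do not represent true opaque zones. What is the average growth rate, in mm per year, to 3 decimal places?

0.150 mm per year

True opaque zone count = 45 − 3 = 42.
Removing the 0.1 mm offcut leaves 6.4 − 0.1 = 6.3 mm.
Mean rate = 6.3 mm / 42 years ≈ 0.150 mm per year.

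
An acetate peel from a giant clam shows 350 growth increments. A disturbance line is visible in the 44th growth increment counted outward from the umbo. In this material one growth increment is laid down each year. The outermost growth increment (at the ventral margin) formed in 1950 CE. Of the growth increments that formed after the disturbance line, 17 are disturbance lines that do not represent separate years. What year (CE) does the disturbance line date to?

1661 CE

350 − 44 = 306 growth increments lie beyond the disturbance line toward the ventral margin.
Excluding 17 false growth increments: 306 − 17 = 289.
The growth increment at the ventral margin is 1950 CE, so the disturbance line dates to 1950 − 289 = 1661 CE.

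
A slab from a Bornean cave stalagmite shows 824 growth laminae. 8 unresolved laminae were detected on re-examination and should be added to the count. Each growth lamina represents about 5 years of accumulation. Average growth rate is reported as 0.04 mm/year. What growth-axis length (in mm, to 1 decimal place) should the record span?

Correcting the raw count gives 824 + 8 = 832 true growth laminae.
Multiplying by 5 years per growth lamina: 832 × 5 = 4160 years.
Length ≈ 0.04 × 4160 = 166.4 mm.

166.4 mm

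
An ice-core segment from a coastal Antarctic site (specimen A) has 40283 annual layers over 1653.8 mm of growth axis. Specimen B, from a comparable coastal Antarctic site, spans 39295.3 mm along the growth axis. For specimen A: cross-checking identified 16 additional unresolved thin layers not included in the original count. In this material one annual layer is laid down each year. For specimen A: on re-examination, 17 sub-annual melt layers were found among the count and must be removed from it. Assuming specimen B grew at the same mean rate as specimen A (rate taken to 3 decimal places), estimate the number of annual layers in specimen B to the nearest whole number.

Specimen A: adjusted count: 40283 − 17 + 16 = 40282 annual layers.
A: Mean rate = 1653.8 mm / 40282 years ≈ 0.041 mm/year.
For B, 39295.3 / 0.041 = 958421.95 years ≈ 958422 annual layers.

958422 annual layers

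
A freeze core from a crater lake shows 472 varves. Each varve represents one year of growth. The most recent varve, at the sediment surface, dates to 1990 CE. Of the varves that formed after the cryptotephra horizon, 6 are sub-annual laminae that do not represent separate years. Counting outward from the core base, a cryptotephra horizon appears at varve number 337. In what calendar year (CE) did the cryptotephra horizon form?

1861 CE

472 − 337 = 135 varves lie beyond the cryptotephra horizon toward the sediment surface.
135 − 6 false = 129 true varves after the cryptotephra horizon.
Counting back 129 years from 1990 CE places the cryptotephra horizon in 1990 − 129 = 1861 CE.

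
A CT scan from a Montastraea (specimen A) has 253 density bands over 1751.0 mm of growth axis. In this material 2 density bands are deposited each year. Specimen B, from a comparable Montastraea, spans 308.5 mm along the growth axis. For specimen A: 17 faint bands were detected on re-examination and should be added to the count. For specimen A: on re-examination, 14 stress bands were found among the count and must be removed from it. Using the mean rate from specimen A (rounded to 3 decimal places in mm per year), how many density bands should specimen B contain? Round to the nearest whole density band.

45 density bands

Specimen A: true density band count = 253 − 14 + 17 = 256.
Specimen A: with 2 density bands per year, 256 / 2 = 128 years.
A: Mean rate = 1751.0 mm / 128 years ≈ 13.680 mm/yr.
For B, 308.5 / 13.680 = 22.55 years; at 2 density bands per year that is 22.55 × 2 ≈ 45 density bands.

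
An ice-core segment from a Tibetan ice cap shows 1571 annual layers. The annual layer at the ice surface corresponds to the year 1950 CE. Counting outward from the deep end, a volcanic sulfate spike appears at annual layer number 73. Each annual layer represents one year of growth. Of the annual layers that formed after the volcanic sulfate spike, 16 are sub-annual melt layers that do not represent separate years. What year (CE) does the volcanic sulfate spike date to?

1571 − 73 = 1498 annual layers lie beyond the volcanic sulfate spike toward the ice surface.
Excluding 16 false annual layers: 1498 − 16 = 1482.
Counting back 1482 years from 1950 CE places the volcanic sulfate spike in 1950 − 1482 = 468 CE.

468 CE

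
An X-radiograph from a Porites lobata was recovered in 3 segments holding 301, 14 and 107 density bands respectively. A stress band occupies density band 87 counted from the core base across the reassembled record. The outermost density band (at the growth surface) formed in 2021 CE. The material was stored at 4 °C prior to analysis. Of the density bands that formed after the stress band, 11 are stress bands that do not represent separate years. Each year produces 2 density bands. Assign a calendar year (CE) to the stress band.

1859 CE

Total density bands = 301 + 14 + 107 = 422.
Between density band 87 and the growth surface there are 422 − 87 = 335 density bands.
Removing the 11 false density bands leaves 335 − 11 = 324 true density bands beyond the stress band.
Dividing by 2 density bands per year: 324 / 2 = 162 years.
The density band at the growth surface is 2021 CE, so the stress band dates to 2021 − 162 = 1859 CE.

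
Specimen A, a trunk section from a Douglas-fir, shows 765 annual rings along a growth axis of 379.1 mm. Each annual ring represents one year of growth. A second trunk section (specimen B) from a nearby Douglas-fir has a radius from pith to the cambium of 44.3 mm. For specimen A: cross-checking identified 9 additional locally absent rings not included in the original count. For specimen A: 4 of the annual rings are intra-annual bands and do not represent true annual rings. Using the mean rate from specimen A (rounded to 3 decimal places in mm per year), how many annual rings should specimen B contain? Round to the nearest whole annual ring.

90 annual rings

Specimen A: true annual ring count = 765 − 4 + 9 = 770.
A: 379.1 mm over 770 years gives 379.1 / 770 ≈ 0.492 mm per year.
Specimen B: 44.3 mm / 0.492 mm per year = 90.04 years ≈ 90 annual rings.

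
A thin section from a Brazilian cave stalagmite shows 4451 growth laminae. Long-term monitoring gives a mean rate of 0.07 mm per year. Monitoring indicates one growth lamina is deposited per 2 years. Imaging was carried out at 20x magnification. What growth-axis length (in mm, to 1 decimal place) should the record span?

Multiplying by 2 years per growth lamina: 4451 × 2 = 8902 years.
8902 years at 0.07 mm/year gives 0.07 × 8902 = 623.1 mm.

623.1 mm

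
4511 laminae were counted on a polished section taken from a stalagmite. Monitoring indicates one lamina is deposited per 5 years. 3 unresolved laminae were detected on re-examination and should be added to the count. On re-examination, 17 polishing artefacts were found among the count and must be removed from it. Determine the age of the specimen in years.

Correcting the raw count gives 4511 − 17 + 3 = 4497 true laminae.
Multiplying by 5 years per lamina: 4497 × 5 = 22485 years.

22485 yr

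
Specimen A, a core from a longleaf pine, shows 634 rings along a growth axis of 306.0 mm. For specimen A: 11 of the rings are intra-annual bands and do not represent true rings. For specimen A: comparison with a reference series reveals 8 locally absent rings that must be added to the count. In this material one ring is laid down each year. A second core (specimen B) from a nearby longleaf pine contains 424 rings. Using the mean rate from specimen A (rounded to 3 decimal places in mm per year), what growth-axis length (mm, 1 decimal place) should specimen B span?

Specimen A: true ring count = 634 − 11 + 8 = 631.
A: 306.0 mm over 631 years gives 306.0 / 631 ≈ 0.485 mm per year.
Length of B = 0.485 × 424 = 205.6 mm.

205.6 mm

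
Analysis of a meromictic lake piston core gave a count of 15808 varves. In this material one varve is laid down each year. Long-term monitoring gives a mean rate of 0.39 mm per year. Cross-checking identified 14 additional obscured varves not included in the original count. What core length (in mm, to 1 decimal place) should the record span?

Correcting the raw count gives 15808 + 14 = 15822 true varves.
Predicted length = 0.39 mm/year × 15822 years = 6170.6 mm.

6170.6 mm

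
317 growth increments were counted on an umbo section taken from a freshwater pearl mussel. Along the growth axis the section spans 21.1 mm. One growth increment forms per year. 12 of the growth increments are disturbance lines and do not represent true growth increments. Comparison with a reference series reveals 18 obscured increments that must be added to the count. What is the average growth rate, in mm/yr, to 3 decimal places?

0.065 mm/yr

After corrections the count is 317 − 12 + 18 = 323 growth increments.
Mean rate = 21.1 mm / 323 years ≈ 0.065 mm/yr.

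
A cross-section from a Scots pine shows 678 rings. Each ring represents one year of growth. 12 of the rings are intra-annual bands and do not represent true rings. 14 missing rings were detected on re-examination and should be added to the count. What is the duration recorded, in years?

Correcting the raw count gives 678 − 12 + 14 = 680 true rings.
At one ring per year, that is 680 years.

680 years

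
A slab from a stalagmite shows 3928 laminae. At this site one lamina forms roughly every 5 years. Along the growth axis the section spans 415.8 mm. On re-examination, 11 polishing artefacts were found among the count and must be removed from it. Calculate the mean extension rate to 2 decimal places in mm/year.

0.02 mm/year

True lamina count = 3928 − 11 = 3917.
3917 laminae at 5 years each span 3917 × 5 = 19585 years.
Extension rate ≈ 415.8 / 19585 = 0.02 mm/year.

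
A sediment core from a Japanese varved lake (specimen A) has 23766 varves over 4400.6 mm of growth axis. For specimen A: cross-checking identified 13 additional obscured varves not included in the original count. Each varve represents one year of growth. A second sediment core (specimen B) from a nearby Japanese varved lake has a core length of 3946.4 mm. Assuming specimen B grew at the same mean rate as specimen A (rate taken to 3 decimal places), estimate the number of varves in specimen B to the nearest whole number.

21332 varves

Specimen A: correcting the raw count gives 23766 + 13 = 23779 true varves.
A: Extension rate ≈ 4400.6 / 23779 = 0.185 mm per year.
B spans 3946.4 / 0.185 = 21331.89 years ≈ 21332 varves.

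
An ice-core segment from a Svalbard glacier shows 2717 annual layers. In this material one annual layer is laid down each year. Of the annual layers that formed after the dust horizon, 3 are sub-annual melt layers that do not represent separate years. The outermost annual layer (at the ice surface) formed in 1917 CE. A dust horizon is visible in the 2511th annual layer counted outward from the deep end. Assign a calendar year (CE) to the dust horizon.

The dust horizon sits at annual layer 2511 from the deep end, so 2717 − 2511 = 206 annual layers formed after it.
Removing the 3 false annual layers leaves 206 − 3 = 203 true annual layers beyond the dust horizon.
1917 − 203 = 1714 CE.

1714 CE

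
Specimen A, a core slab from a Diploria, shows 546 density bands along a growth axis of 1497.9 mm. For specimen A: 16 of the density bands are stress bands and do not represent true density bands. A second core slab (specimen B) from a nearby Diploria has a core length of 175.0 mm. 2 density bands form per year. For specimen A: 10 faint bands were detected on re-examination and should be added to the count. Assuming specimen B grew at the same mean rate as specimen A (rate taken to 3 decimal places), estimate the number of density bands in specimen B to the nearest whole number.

63 density bands

Specimen A: true density band count = 546 − 16 + 10 = 540.
Specimen A: with 2 density bands per year, 540 / 2 = 270 years.
A: 1497.9 mm over 270 years gives 1497.9 / 270 ≈ 5.548 mm per year.
B spans 175.0 / 5.548 = 31.54 years; at 2 density bands per year that is 31.54 × 2 ≈ 63 density bands.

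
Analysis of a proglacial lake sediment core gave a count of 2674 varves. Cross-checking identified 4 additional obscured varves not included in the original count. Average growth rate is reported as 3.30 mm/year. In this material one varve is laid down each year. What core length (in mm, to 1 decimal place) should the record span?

True varve count = 2674 + 4 = 2678.
Predicted length = 3.30 mm/year × 2678 years = 8837.4 mm.

8837.4 mm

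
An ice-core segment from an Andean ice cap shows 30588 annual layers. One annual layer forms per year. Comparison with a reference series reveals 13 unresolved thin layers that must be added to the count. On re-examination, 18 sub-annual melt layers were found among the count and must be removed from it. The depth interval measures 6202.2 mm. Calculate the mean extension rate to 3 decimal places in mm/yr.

0.203 mm/yr

True annual layer count = 30588 − 18 + 13 = 30583.
Mean rate = 6202.2 mm / 30583 years ≈ 0.203 mm/yr.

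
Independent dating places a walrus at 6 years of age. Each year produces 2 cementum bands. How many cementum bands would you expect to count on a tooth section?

12 cementum bands

Expected cementum bands: 6 × 2 = 12.
So 12 cementum bands should be present.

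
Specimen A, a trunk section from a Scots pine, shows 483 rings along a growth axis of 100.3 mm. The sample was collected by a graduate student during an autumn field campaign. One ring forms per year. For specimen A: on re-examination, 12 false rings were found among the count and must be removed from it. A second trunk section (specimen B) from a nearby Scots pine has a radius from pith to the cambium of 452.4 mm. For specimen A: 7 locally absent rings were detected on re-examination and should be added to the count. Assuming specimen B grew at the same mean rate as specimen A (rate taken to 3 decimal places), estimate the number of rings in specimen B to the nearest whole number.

2154 rings

Specimen A: adjusted count: 483 − 12 + 7 = 478 rings.
A: Extension rate ≈ 100.3 / 478 = 0.210 mm/yr.
B spans 452.4 / 0.210 = 2154.29 years ≈ 2154 rings.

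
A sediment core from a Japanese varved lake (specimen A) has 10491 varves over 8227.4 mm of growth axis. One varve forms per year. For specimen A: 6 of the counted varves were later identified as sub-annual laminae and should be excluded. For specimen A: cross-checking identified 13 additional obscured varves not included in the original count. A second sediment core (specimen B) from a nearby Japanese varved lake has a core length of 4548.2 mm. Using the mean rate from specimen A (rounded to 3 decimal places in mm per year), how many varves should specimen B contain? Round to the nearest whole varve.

5801 varves

Specimen A: after corrections the count is 10491 − 6 + 13 = 10498 varves.
A: Extension rate ≈ 8227.4 / 10498 = 0.784 mm/yr.
B spans 4548.2 / 0.784 = 5801.28 years ≈ 5801 varves.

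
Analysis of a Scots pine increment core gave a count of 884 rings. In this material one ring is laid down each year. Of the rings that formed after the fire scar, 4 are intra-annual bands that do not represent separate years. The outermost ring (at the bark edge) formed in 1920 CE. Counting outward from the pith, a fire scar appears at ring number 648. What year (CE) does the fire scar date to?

The fire scar sits at ring 648 from the pith, so 884 − 648 = 236 rings formed after it.
Excluding 4 false rings: 236 − 4 = 232.
Counting back 232 years from 1920 CE places the fire scar in 1920 − 232 = 1688 CE.

1688 CE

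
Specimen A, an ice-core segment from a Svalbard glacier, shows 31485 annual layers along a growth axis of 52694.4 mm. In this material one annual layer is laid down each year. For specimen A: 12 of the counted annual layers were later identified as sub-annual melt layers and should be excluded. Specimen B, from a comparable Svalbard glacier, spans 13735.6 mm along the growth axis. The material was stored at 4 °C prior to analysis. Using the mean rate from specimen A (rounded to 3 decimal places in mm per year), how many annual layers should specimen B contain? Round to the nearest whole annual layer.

Specimen A: after corrections the count is 31485 − 12 = 31473 annual layers.
A: Extension rate ≈ 52694.4 / 31473 = 1.674 mm/year.
Specimen B: 13735.6 mm / 1.674 mm per year = 8205.26 years ≈ 8205 annual layers.

8205 annual layers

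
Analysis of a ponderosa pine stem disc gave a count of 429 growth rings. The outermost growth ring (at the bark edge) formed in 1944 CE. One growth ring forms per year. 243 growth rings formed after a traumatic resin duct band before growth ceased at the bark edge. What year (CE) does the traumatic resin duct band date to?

1701 CE

243 growth rings formed after the traumatic resin duct band.
Counting back 243 years from 1944 CE places the traumatic resin duct band in 1944 − 243 = 1701 CE.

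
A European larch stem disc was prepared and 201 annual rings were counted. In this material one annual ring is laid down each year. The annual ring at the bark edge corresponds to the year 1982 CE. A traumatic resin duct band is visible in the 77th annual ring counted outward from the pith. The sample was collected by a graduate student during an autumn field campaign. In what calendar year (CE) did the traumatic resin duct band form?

1858 CE

The traumatic resin duct band sits at annual ring 77 from the pith, so 201 − 77 = 124 annual rings formed after it.
Counting back 124 years from 1982 CE places the traumatic resin duct band in 1982 − 124 = 1858 CE.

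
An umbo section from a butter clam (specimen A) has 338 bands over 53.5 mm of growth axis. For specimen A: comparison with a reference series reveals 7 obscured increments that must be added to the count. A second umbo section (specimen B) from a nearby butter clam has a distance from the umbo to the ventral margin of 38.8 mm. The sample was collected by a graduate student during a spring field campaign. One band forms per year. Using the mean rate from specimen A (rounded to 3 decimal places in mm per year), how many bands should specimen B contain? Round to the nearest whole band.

Specimen A: correcting the raw count gives 338 + 7 = 345 true bands.
A: 53.5 mm over 345 years gives 53.5 / 345 ≈ 0.155 mm per year.
For B, 38.8 / 0.155 = 250.32 years ≈ 250 bands.

250 bands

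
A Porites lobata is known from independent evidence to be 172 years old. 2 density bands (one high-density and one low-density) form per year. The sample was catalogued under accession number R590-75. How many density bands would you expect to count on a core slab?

Expected density bands: 172 × 2 = 344.
So 344 density bands should be present.

344 density bands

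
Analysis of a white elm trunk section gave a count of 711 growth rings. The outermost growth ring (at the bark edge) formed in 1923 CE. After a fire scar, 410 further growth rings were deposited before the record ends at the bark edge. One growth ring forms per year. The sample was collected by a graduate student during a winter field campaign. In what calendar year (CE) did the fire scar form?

There are 410 growth rings younger than the fire scar.
1923 − 410 = 1513 CE.

1513 CE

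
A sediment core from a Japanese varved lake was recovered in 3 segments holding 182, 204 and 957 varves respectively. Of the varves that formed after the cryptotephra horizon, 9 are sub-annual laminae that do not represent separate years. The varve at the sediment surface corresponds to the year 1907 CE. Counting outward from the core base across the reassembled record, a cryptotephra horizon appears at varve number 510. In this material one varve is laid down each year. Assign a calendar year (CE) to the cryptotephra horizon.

1083 CE

Total varves = 182 + 204 + 957 = 1343.
The cryptotephra horizon sits at varve 510 from the core base, so 1343 − 510 = 833 varves formed after it.
833 − 9 false = 824 true varves after the cryptotephra horizon.
1907 − 824 = 1083 CE.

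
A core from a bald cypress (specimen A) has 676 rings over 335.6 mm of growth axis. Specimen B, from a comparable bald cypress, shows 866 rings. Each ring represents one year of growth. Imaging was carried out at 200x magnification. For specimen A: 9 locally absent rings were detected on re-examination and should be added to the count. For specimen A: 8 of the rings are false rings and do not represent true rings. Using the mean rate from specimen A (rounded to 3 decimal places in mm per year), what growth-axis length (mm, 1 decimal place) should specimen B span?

Specimen A: correcting the raw count gives 676 − 8 + 9 = 677 true rings.
A: Extension rate ≈ 335.6 / 677 = 0.496 mm per year.
B's length ≈ 0.496 × 866 = 429.5 mm.

429.5 mm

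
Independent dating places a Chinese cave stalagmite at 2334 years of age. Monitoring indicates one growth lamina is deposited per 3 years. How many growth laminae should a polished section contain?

778 growth laminae

One growth lamina every 3 years means 2334 / 3 = 778 growth laminae.
So 778 growth laminae should be present.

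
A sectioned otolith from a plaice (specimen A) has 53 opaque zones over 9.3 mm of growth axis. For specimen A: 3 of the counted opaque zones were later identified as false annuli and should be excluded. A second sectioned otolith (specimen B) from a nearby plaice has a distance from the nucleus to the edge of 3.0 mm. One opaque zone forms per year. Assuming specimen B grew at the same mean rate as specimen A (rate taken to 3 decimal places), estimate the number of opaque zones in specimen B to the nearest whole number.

16 opaque zones

Specimen A: correcting the raw count gives 53 − 3 = 50 true opaque zones.
A: 9.3 mm over 50 years gives 9.3 / 50 ≈ 0.186 mm/yr.
B spans 3.0 / 0.186 = 16.13 years ≈ 16 opaque zones.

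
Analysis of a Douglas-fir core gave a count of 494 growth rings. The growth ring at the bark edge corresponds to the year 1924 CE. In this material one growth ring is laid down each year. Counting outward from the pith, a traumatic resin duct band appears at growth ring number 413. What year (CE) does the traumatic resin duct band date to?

1843 CE

494 − 413 = 81 growth rings lie beyond the traumatic resin duct band toward the bark edge.
The growth ring at the bark edge is 1924 CE, so the traumatic resin duct band dates to 1924 − 81 = 1843 CE.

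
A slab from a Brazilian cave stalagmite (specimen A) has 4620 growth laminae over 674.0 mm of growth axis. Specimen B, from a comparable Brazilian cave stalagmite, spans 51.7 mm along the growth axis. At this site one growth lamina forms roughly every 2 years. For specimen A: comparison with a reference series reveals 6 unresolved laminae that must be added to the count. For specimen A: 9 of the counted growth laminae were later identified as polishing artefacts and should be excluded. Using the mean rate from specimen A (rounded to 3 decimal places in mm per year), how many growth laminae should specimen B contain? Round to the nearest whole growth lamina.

Specimen A: adjusted count: 4620 − 9 + 6 = 4617 growth laminae.
Specimen A: multiplying by 2 years per growth lamina: 4617 × 2 = 9234 years.
A: Extension rate ≈ 674.0 / 9234 = 0.073 mm/year.
For B, 51.7 / 0.073 = 708.22 years; at 2 years per growth lamina that is 708.22 / 2 ≈ 354 growth laminae.

354 growth laminae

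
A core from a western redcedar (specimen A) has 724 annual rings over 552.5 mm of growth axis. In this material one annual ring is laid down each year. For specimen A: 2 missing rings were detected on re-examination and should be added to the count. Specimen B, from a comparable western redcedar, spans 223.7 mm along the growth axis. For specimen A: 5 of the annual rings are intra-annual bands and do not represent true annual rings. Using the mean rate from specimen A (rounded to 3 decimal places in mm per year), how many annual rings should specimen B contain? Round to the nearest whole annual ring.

292 annual rings

Specimen A: after corrections the count is 724 − 5 + 2 = 721 annual rings.
A: Extension rate ≈ 552.5 / 721 = 0.766 mm/year.
For B, 223.7 / 0.766 = 292.04 years ≈ 292 annual rings.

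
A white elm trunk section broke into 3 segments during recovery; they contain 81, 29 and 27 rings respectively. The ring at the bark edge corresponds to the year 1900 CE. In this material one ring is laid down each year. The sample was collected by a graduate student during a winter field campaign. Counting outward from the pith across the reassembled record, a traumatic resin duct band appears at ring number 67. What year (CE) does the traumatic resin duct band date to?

Total rings = 81 + 29 + 27 = 137.
The traumatic resin duct band sits at ring 67 from the pith, so 137 − 67 = 70 rings formed after it.
1900 − 70 = 1830 CE.

1830 CE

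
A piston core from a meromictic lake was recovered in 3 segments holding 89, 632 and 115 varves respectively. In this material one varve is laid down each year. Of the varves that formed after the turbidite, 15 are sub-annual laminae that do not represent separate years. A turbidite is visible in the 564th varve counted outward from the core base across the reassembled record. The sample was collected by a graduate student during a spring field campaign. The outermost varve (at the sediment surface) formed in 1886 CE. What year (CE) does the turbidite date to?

Total varves = 89 + 632 + 115 = 836.
836 − 564 = 272 varves lie beyond the turbidite toward the sediment surface.
Excluding 15 false varves: 272 − 15 = 257.
The varve at the sediment surface is 1886 CE, so the turbidite dates to 1886 − 257 = 1629 CE.

1629 CE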